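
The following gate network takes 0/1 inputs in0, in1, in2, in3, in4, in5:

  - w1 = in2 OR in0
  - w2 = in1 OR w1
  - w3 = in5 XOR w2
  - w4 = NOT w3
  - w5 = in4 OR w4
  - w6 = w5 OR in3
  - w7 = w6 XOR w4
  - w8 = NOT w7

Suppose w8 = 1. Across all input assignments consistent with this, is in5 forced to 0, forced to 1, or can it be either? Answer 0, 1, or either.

Both values of in5 occur among assignments with w8 = 1:
  in5=0: in0=0, in1=0, in2=0, in3=0, in4=0, in5=0
  in5=1: in0=0, in1=0, in2=0, in3=0, in4=0, in5=1

either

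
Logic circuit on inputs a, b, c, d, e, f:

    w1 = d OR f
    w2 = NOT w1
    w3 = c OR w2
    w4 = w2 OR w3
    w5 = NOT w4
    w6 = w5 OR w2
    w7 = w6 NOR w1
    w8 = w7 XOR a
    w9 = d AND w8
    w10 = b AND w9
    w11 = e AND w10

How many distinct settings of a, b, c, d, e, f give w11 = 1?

4

w11 = e AND w10 must be 1, so both e = 1 and w10 = 1.
w10 = b AND w9 must be 1, so both b = 1 and w9 = 1.
w9 = d AND w8 must be 1, so both d = 1 and w8 = 1.
Satisfying assignments:
  a=1, b=1, c=0, d=1, e=1, f=0
  a=1, b=1, c=0, d=1, e=1, f=1
  a=1, b=1, c=1, d=1, e=1, f=0
  a=1, b=1, c=1, d=1, e=1, f=1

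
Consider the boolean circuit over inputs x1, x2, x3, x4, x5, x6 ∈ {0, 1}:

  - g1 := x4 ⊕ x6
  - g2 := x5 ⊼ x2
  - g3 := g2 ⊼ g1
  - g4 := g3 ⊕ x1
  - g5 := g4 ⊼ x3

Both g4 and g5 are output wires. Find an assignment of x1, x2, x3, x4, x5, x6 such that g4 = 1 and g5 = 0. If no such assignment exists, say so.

x1=1, x2=1, x3=1, x4=0, x5=0, x6=1

Check with x1=1, x2=1, x3=1, x4=0, x5=0, x6=1:
g1 = x4 ⊕ x6 = 0 ⊕ 1 = 1
g2 = x5 ⊼ x2 = 0 ⊼ 1 = 1
g3 = g2 ⊼ g1 = 1 ⊼ 1 = 0
g4 = g3 ⊕ x1 = 0 ⊕ 1 = 1
g5 = g4 ⊼ x3 = 1 ⊼ 1 = 0
So g4 = 1 and g5 = 0.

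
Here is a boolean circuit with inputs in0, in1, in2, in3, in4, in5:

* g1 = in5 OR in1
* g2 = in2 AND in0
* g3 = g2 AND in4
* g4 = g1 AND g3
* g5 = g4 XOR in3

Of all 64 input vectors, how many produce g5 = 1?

32

g5 = g4 XOR in3 must be 1, so g4 and in3 differ.
Enumerating the 64 input combinations, 32 give g5 = 1 and 32 give g5 = 0.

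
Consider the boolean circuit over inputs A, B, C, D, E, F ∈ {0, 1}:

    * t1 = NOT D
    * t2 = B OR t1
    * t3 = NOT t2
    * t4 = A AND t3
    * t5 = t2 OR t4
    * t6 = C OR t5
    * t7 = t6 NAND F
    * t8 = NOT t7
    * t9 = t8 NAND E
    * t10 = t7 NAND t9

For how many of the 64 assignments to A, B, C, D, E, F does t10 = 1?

t10 = t7 NAND t9 must be 1, so at least one of t7, t9 is 0.
Enumerating the 64 input combinations, 30 give t10 = 1 and 34 give t10 = 0.

30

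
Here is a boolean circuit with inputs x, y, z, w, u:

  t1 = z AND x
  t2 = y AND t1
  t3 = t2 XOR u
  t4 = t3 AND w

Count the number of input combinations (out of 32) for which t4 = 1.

t4 = t3 AND w must be 1, so both t3 = 1 and w = 1.
t3 = t2 XOR u must be 1, so t2 and u differ.
Enumerating the 32 input combinations, 8 give t4 = 1 and 24 give t4 = 0.

8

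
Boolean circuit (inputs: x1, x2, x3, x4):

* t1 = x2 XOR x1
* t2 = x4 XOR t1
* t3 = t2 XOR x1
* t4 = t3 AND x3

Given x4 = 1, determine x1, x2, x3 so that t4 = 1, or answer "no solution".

t4 = t3 AND x3 must be 1, so both t3 = 1 and x3 = 1.
Check with x4 = 1 and x1=1, x2=0, x3=1:
t1 = x2 XOR x1 = 0 XOR 1 = 1
t2 = x4 XOR t1 = 1 XOR 1 = 0
t3 = t2 XOR x1 = 0 XOR 1 = 1
t4 = t3 AND x3 = 1 AND 1 = 1
So t4 = 1.

x1=1 x2=0 x3=1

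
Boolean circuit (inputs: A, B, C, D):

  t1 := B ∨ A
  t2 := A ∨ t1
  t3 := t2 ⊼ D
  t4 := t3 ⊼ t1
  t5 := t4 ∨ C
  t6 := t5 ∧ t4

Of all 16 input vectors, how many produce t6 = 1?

t6 = t5 ∧ t4 must be 1, so both t5 = 1 and t4 = 1.
t5 = t4 ∨ C must be 1, so at least one of t4, C is 1.
t4 = t3 ⊼ t1 must be 1, so at least one of t3, t1 is 0.
Enumerating the 16 input combinations, 10 give t6 = 1 and 6 give t6 = 0.

10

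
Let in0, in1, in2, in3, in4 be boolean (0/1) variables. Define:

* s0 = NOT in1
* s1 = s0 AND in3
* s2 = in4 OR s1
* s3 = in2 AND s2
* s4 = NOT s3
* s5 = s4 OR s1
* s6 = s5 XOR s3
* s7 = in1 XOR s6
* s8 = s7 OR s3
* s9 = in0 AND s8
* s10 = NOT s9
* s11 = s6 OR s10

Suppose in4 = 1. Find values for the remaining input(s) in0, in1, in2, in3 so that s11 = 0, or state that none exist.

s11 = s6 OR s10 must be 0, so both s6 = 0 and s10 = 0.
s6 = s5 XOR s3 must be 0, so s5 and s3 are equal.
Check with in4 = 1 and in0=1, in1=0, in2=1, in3=1:
s0 = NOT in1 = NOT 0 = 1
s1 = s0 AND in3 = 1 AND 1 = 1
s2 = in4 OR s1 = 1 OR 1 = 1
s3 = in2 AND s2 = 1 AND 1 = 1
s4 = NOT s3 = NOT 1 = 0
s5 = s4 OR s1 = 0 OR 1 = 1
s6 = s5 XOR s3 = 1 XOR 1 = 0
s7 = in1 XOR s6 = 0 XOR 0 = 0
s8 = s7 OR s3 = 0 OR 1 = 1
s9 = in0 AND s8 = 1 AND 1 = 1
s10 = NOT s9 = NOT 1 = 0
s11 = s6 OR s10 = 0 OR 0 = 0
So s11 = 0.

in0=1 in1=0 in2=1 in3=1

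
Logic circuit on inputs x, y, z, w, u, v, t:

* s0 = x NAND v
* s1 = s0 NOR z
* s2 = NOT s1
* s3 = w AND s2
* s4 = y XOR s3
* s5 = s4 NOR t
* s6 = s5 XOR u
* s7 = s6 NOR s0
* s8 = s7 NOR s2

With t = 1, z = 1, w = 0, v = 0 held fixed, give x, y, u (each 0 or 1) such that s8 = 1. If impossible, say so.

no solution exists

With t = 1, z = 1, w = 0, v = 0 fixed, none of the 8 settings of x, y, u give s8 = 1.
For example, with x=0, y=0, u=0:
s0 = x NAND v = 0 NAND 0 = 1
s1 = s0 NOR z = 1 NOR 1 = 0
s2 = NOT s1 = NOT 0 = 1
s3 = w AND s2 = 0 AND 1 = 0
s4 = y XOR s3 = 0 XOR 0 = 0
s5 = s4 NOR t = 0 NOR 1 = 0
s6 = s5 XOR u = 0 XOR 0 = 0
s7 = s6 NOR s0 = 0 NOR 1 = 0
s8 = s7 NOR s2 = 0 NOR 1 = 0
giving s8 = 0 ≠ 1.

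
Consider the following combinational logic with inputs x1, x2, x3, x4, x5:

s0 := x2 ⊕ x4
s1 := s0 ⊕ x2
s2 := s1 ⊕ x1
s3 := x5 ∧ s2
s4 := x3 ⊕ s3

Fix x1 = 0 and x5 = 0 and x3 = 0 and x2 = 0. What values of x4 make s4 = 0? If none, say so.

x4=1

s4 = x3 ⊕ s3 must be 0, so x3 and s3 are equal.
Check with x1 = 0 and x5 = 0 and x3 = 0 and x2 = 0 and x4=1:
s0 = x2 ⊕ x4 = 0 ⊕ 1 = 1
s1 = s0 ⊕ x2 = 1 ⊕ 0 = 1
s2 = s1 ⊕ x1 = 1 ⊕ 0 = 1
s3 = x5 ∧ s2 = 0 ∧ 1 = 0
s4 = x3 ⊕ s3 = 0 ⊕ 0 = 0
So s4 = 0.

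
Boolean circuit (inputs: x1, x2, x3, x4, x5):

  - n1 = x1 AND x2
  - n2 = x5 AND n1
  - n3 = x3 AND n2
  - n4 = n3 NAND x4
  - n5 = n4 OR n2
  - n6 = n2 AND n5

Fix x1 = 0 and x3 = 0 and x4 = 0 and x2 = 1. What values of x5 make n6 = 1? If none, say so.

no solution exists

With x1 = 0 and x3 = 0 and x4 = 0 and x2 = 1 fixed, none of the 2 settings of x5 give n6 = 1.
For example, with x5=0:
n1 = x1 AND x2 = 0 AND 1 = 0
n2 = x5 AND n1 = 0 AND 0 = 0
n3 = x3 AND n2 = 0 AND 0 = 0
n4 = n3 NAND x4 = 0 NAND 0 = 1
n5 = n4 OR n2 = 1 OR 0 = 1
n6 = n2 AND n5 = 0 AND 1 = 0
giving n6 = 0 ≠ 1.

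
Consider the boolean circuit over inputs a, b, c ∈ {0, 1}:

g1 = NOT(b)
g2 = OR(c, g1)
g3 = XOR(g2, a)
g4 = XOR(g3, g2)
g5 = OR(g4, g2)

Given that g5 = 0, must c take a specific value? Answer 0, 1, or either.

g5 = OR(g4, g2) must be 0, so both g4 = 0 and g2 = 0.
g4 = XOR(g3, g2) must be 0, so g3 and g2 are equal.
Every assignment with g5 = 0 has c = 0; there are 1 such assignment(s).
  a=0, b=1, c=0

0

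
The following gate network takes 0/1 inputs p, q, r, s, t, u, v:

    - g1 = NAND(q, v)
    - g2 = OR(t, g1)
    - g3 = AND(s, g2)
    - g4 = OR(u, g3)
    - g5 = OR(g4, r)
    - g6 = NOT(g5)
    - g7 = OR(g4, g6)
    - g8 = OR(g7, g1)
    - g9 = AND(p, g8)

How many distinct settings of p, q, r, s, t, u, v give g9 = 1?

61

g9 = AND(p, g8) must be 1, so both p = 1 and g8 = 1.
g8 = OR(g7, g1) must be 1, so at least one of g7, g1 is 1.
Enumerating the 128 input combinations, 61 give g9 = 1 and 67 give g9 = 0.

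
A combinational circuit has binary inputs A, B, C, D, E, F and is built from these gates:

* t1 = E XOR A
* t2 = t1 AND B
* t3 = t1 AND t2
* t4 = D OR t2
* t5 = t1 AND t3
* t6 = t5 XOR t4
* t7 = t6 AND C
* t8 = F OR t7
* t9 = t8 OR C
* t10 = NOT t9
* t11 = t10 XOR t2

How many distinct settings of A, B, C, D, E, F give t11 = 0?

40

t11 = t10 XOR t2 must be 0, so t10 and t2 are equal.
Enumerating the 64 input combinations, 40 give t11 = 0 and 24 give t11 = 1.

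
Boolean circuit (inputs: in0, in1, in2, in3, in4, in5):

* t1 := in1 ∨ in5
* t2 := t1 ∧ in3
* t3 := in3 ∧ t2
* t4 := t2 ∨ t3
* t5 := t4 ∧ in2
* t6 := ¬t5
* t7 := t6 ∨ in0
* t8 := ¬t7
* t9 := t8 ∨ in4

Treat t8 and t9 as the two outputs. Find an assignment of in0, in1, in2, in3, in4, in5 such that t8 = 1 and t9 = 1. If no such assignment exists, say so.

in0=0, in1=1, in2=1, in3=1, in4=1, in5=0

Check with in0=0, in1=1, in2=1, in3=1, in4=1, in5=0:
t1 = in1 ∨ in5 = 1 ∨ 0 = 1
t2 = t1 ∧ in3 = 1 ∧ 1 = 1
t3 = in3 ∧ t2 = 1 ∧ 1 = 1
t4 = t2 ∨ t3 = 1 ∨ 1 = 1
t5 = t4 ∧ in2 = 1 ∧ 1 = 1
t6 = ¬t5 = ¬1 = 0
t7 = t6 ∨ in0 = 0 ∨ 0 = 0
t8 = ¬t7 = ¬0 = 1
t9 = t8 ∨ in4 = 1 ∨ 1 = 1
So t8 = 1 and t9 = 1.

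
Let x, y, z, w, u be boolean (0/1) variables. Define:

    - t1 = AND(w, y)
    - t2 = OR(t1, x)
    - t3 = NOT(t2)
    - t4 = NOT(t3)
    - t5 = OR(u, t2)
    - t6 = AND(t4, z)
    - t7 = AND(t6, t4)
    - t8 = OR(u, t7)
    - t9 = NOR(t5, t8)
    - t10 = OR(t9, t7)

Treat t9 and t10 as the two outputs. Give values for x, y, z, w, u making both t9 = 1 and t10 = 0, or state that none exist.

no solution exists

Across all 32 input combinations, none give both t9 = 1 and t10 = 0.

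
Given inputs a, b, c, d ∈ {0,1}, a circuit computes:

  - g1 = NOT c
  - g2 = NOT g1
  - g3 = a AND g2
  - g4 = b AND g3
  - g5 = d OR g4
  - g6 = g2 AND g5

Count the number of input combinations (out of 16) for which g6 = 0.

g6 = g2 AND g5 must be 0, so at least one of g2, g5 is 0.
Enumerating the 16 input combinations, 11 give g6 = 0 and 5 give g6 = 1.

11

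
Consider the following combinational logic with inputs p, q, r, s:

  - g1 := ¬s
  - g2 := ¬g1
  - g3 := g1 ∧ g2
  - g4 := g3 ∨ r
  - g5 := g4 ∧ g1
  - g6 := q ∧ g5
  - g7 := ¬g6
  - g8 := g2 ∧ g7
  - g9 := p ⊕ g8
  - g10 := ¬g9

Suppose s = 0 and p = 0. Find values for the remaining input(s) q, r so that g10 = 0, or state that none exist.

no solution exists

With s = 0 and p = 0 fixed, none of the 4 settings of q, r give g10 = 0.
For example, with q=1, r=1:
g1 = ¬s = ¬0 = 1
g2 = ¬g1 = ¬1 = 0
g3 = g1 ∧ g2 = 1 ∧ 0 = 0
g4 = g3 ∨ r = 0 ∨ 1 = 1
g5 = g4 ∧ g1 = 1 ∧ 1 = 1
g6 = q ∧ g5 = 1 ∧ 1 = 1
g7 = ¬g6 = ¬1 = 0
g8 = g2 ∧ g7 = 0 ∧ 0 = 0
g9 = p ⊕ g8 = 0 ⊕ 0 = 0
g10 = ¬g9 = ¬0 = 1
giving g10 = 1 ≠ 0.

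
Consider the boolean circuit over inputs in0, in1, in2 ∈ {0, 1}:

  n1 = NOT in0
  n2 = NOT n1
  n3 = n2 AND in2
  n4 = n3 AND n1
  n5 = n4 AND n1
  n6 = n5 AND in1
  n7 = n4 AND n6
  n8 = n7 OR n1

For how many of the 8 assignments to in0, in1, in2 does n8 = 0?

4

n8 = n7 OR n1 must be 0, so both n7 = 0 and n1 = 0.
n7 = n4 AND n6 must be 0, so at least one of n4, n6 is 0.
n1 = NOT in0 must be 0, so in0 = 1.
Enumerating the 8 input combinations, 4 give n8 = 0 and 4 give n8 = 1.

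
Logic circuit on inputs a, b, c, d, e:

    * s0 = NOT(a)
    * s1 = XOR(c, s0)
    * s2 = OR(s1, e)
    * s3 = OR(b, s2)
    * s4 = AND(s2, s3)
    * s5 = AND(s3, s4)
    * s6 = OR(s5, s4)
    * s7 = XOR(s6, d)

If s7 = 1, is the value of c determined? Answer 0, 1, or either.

either

Both values of c occur among assignments with s7 = 1:
  c=0: a=0, b=0, c=0, d=0, e=0
  c=1: a=0, b=0, c=1, d=0, e=1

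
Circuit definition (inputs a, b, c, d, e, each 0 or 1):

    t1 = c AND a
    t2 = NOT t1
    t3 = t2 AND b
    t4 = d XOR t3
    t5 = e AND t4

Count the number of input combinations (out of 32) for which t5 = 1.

t5 = e AND t4 must be 1, so both e = 1 and t4 = 1.
t4 = d XOR t3 must be 1, so d and t3 differ.
Enumerating the 32 input combinations, 8 give t5 = 1 and 24 give t5 = 0.

8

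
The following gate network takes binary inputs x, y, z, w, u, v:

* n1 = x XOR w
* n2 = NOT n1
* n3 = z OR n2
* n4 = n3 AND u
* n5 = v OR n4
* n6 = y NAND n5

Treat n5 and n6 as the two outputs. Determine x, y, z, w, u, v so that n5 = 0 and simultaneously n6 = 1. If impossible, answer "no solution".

Check with x=1, y=0, z=0, w=0, u=0, v=0:
n1 = x XOR w = 1 XOR 0 = 1
n2 = NOT n1 = NOT 1 = 0
n3 = z OR n2 = 0 OR 0 = 0
n4 = n3 AND u = 0 AND 0 = 0
n5 = v OR n4 = 0 OR 0 = 0
n6 = y NAND n5 = 0 NAND 0 = 1
So n5 = 0 and n6 = 1.

x=1, y=0, z=0, w=0, u=0, v=0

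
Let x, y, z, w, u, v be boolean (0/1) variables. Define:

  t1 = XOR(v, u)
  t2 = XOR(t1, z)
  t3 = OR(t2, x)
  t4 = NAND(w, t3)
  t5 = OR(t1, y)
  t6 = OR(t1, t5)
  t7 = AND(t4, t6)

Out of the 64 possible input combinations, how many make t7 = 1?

t7 = AND(t4, t6) must be 1, so both t4 = 1 and t6 = 1.
Enumerating the 64 input combinations, 30 give t7 = 1 and 34 give t7 = 0.

30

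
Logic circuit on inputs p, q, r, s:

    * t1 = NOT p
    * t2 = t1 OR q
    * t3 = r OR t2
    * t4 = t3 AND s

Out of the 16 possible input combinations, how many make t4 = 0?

9

t4 = t3 AND s must be 0, so at least one of t3, s is 0.
Enumerating the 16 input combinations, 9 give t4 = 0 and 7 give t4 = 1.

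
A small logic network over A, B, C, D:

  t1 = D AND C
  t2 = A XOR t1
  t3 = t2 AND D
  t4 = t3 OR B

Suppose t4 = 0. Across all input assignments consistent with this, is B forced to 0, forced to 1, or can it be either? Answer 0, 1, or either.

t4 = t3 OR B must be 0, so both t3 = 0 and B = 0.
t3 = t2 AND D must be 0, so at least one of t2, D is 0.
Every assignment with t4 = 0 has B = 0; there are 6 such assignment(s).

0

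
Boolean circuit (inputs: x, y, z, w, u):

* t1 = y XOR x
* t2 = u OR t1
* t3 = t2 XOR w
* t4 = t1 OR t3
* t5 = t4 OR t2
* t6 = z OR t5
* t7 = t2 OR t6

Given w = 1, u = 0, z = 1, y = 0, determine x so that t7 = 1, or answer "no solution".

x=0

Check with w = 1, u = 0, z = 1, y = 0 and x=0:
t1 = y XOR x = 0 XOR 0 = 0
t2 = u OR t1 = 0 OR 0 = 0
t3 = t2 XOR w = 0 XOR 1 = 1
t4 = t1 OR t3 = 0 OR 1 = 1
t5 = t4 OR t2 = 1 OR 0 = 1
t6 = z OR t5 = 1 OR 1 = 1
t7 = t2 OR t6 = 0 OR 1 = 1
So t7 = 1.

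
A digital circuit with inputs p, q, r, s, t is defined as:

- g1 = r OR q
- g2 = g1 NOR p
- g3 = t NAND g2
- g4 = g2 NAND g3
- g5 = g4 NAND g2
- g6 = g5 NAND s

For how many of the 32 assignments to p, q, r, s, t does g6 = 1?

g6 = g5 NAND s must be 1, so at least one of g5, s is 0.
Enumerating the 32 input combinations, 17 give g6 = 1 and 15 give g6 = 0.

17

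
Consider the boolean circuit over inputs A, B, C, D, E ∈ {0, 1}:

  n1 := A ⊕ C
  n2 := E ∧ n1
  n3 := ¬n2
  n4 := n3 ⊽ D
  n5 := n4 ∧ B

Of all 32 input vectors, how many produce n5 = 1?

n5 = n4 ∧ B must be 1, so both n4 = 1 and B = 1.
Satisfying assignments:
  A=0, B=1, C=1, D=0, E=1
  A=1, B=1, C=0, D=0, E=1

2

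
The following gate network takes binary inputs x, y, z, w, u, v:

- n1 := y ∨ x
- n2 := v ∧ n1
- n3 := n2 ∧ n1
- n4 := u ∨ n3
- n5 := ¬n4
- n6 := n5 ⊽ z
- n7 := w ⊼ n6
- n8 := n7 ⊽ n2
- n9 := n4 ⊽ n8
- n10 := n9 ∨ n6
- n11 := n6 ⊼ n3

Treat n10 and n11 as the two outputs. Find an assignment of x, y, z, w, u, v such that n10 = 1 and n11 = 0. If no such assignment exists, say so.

x=1, y=1, z=0, w=1, u=0, v=1

Check with x=1, y=1, z=0, w=1, u=0, v=1:
n1 = y ∨ x = 1 ∨ 1 = 1
n2 = v ∧ n1 = 1 ∧ 1 = 1
n3 = n2 ∧ n1 = 1 ∧ 1 = 1
n4 = u ∨ n3 = 0 ∨ 1 = 1
n5 = ¬n4 = ¬1 = 0
n6 = n5 ⊽ z = 0 ⊽ 0 = 1
n7 = w ⊼ n6 = 1 ⊼ 1 = 0
n8 = n7 ⊽ n2 = 0 ⊽ 1 = 0
n9 = n4 ⊽ n8 = 1 ⊽ 0 = 0
n10 = n9 ∨ n6 = 0 ∨ 1 = 1
n11 = n6 ⊼ n3 = 1 ⊼ 1 = 0
So n10 = 1 and n11 = 0.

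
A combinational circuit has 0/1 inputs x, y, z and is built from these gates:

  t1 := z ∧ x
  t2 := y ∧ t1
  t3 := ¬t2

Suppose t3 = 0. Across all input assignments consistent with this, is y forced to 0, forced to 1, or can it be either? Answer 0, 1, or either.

t3 = ¬t2 must be 0, so t2 = 1.
t2 = y ∧ t1 must be 1, so both y = 1 and t1 = 1.
t1 = z ∧ x must be 1, so both z = 1 and x = 1.
Every assignment with t3 = 0 has y = 1; there are 1 such assignment(s).
  x=1, y=1, z=1

1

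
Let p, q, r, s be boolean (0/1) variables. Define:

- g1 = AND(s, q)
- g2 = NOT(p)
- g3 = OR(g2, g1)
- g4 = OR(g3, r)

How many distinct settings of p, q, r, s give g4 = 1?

g4 = OR(g3, r) must be 1, so at least one of g3, r is 1.
Enumerating the 16 input combinations, 13 give g4 = 1 and 3 give g4 = 0.

13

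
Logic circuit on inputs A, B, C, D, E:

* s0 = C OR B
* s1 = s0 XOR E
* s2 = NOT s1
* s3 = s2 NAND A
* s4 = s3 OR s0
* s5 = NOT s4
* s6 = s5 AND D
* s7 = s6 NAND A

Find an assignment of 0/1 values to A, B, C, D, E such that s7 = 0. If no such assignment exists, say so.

A=1 B=0 C=0 D=1 E=0

Check with A=1 B=0 C=0 D=1 E=0:
s0 = C OR B = 0 OR 0 = 0
s1 = s0 XOR E = 0 XOR 0 = 0
s2 = NOT s1 = NOT 0 = 1
s3 = s2 NAND A = 1 NAND 1 = 0
s4 = s3 OR s0 = 0 OR 0 = 0
s5 = NOT s4 = NOT 0 = 1
s6 = s5 AND D = 1 AND 1 = 1
s7 = s6 NAND A = 1 NAND 1 = 0
So s7 = 0 as required.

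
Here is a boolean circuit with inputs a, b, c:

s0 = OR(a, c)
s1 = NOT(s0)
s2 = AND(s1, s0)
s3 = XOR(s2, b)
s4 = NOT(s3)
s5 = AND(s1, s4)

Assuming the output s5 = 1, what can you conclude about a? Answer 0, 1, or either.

0

s5 = AND(s1, s4) must be 1, so both s1 = 1 and s4 = 1.
s1 = NOT(s0) must be 1, so s0 = 0.
s4 = NOT(s3) must be 1, so s3 = 0.
Every assignment with s5 = 1 has a = 0; there are 1 such assignment(s).
  a=0, b=0, c=0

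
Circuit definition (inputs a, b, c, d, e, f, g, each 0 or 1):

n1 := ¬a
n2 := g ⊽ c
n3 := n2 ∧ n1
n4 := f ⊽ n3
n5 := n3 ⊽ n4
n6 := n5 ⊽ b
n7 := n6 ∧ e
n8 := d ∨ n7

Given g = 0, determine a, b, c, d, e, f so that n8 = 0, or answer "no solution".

Check with g = 0 and a=1, b=0, c=1, d=0, e=1, f=1:
n1 = ¬a = ¬1 = 0
n2 = g ⊽ c = 0 ⊽ 1 = 0
n3 = n2 ∧ n1 = 0 ∧ 0 = 0
n4 = f ⊽ n3 = 1 ⊽ 0 = 0
n5 = n3 ⊽ n4 = 0 ⊽ 0 = 1
n6 = n5 ⊽ b = 1 ⊽ 0 = 0
n7 = n6 ∧ e = 0 ∧ 1 = 0
n8 = d ∨ n7 = 0 ∨ 0 = 0
So n8 = 0.

a=1, b=0, c=1, d=0, e=1, f=1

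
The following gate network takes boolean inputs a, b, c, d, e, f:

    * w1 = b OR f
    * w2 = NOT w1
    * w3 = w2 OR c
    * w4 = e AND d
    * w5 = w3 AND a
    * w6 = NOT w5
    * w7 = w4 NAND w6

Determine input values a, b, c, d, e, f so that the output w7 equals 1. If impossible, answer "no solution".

w7 = w4 NAND w6 must be 1, so at least one of w4, w6 is 0.
Check with a=1, b=0, c=1, d=1, e=1, f=1:
w1 = b OR f = 0 OR 1 = 1
w2 = NOT w1 = NOT 1 = 0
w3 = w2 OR c = 0 OR 1 = 1
w4 = e AND d = 1 AND 1 = 1
w5 = w3 AND a = 1 AND 1 = 1
w6 = NOT w5 = NOT 1 = 0
w7 = w4 NAND w6 = 1 NAND 0 = 1
So w7 = 1 as required.

a=1, b=0, c=1, d=1, e=1, f=1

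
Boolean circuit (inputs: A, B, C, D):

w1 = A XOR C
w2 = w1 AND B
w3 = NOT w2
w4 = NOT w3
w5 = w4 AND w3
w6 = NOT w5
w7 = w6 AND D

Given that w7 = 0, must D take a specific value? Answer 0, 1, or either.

w7 = w6 AND D must be 0, so at least one of w6, D is 0.
Every assignment with w7 = 0 has D = 0; there are 8 such assignment(s).

0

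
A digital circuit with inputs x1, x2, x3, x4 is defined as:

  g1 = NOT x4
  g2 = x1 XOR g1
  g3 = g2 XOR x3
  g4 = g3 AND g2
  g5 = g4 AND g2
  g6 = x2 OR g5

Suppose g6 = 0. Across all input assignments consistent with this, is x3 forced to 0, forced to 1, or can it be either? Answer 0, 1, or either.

Both values of x3 occur among assignments with g6 = 0:
  x3=0: x1=0, x2=0, x3=0, x4=1
  x3=1: x1=0, x2=0, x3=1, x4=0

either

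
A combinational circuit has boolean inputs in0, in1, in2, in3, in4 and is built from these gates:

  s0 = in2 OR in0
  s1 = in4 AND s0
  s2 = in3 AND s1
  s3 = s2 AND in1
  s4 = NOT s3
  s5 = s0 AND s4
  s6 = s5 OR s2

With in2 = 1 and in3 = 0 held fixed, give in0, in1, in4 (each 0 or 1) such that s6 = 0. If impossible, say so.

no solution exists

With in2 = 1 and in3 = 0 fixed, none of the 8 settings of in0, in1, in4 give s6 = 0.
For example, with in0=1, in1=1, in4=0:
s0 = in2 OR in0 = 1 OR 1 = 1
s1 = in4 AND s0 = 0 AND 1 = 0
s2 = in3 AND s1 = 0 AND 0 = 0
s3 = s2 AND in1 = 0 AND 1 = 0
s4 = NOT s3 = NOT 0 = 1
s5 = s0 AND s4 = 1 AND 1 = 1
s6 = s5 OR s2 = 1 OR 0 = 1
giving s6 = 1 ≠ 0.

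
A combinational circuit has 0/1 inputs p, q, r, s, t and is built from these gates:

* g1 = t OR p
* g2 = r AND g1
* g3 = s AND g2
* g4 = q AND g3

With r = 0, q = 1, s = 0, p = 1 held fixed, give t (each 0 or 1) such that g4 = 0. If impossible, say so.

t=1

g4 = q AND g3 must be 0, so at least one of q, g3 is 0.
Check with r = 0, q = 1, s = 0, p = 1 and t=1:
g1 = t OR p = 1 OR 1 = 1
g2 = r AND g1 = 0 AND 1 = 0
g3 = s AND g2 = 0 AND 0 = 0
g4 = q AND g3 = 1 AND 0 = 0
So g4 = 0.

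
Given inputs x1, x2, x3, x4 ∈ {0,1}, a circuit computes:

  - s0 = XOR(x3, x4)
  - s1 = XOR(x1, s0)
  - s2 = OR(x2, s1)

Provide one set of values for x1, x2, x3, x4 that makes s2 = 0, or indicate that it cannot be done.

x1=0 x2=0 x3=1 x4=1

s2 = OR(x2, s1) must be 0, so both x2 = 0 and s1 = 0.
Check with x1=0 x2=0 x3=1 x4=1:
s0 = XOR(x3, x4) = XOR(1, 1) = 0
s1 = XOR(x1, s0) = XOR(0, 0) = 0
s2 = OR(x2, s1) = OR(0, 0) = 0
So s2 = 0 as required.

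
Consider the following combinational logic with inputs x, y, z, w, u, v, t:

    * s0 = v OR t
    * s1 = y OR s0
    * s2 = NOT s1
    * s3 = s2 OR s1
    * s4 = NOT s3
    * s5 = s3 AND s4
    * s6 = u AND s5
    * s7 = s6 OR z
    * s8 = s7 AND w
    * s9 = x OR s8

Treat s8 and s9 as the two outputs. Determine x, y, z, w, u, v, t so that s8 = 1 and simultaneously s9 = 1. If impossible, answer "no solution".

Check with x=1 y=0 z=1 w=1 u=1 v=0 t=0:
s0 = v OR t = 0 OR 0 = 0
s1 = y OR s0 = 0 OR 0 = 0
s2 = NOT s1 = NOT 0 = 1
s3 = s2 OR s1 = 1 OR 0 = 1
s4 = NOT s3 = NOT 1 = 0
s5 = s3 AND s4 = 1 AND 0 = 0
s6 = u AND s5 = 1 AND 0 = 0
s7 = s6 OR z = 0 OR 1 = 1
s8 = s7 AND w = 1 AND 1 = 1
s9 = x OR s8 = 1 OR 1 = 1
So s8 = 1 and s9 = 1.

x=1 y=0 z=1 w=1 u=1 v=0 t=0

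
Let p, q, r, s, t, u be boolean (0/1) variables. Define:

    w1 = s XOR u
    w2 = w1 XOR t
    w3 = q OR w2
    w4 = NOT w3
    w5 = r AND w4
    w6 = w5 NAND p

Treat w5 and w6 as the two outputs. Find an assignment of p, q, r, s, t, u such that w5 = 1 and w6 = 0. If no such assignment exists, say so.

p=1, q=0, r=1, s=0, t=0, u=0

Check with p=1, q=0, r=1, s=0, t=0, u=0:
w1 = s XOR u = 0 XOR 0 = 0
w2 = w1 XOR t = 0 XOR 0 = 0
w3 = q OR w2 = 0 OR 0 = 0
w4 = NOT w3 = NOT 0 = 1
w5 = r AND w4 = 1 AND 1 = 1
w6 = w5 NAND p = 1 NAND 1 = 0
So w5 = 1 and w6 = 0.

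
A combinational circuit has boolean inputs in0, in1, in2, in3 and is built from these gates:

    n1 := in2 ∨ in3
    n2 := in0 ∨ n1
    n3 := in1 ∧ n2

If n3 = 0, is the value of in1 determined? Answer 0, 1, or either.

either

Both values of in1 occur among assignments with n3 = 0:
  in1=0: in0=0, in1=0, in2=0, in3=0
  in1=1: in0=0, in1=1, in2=0, in3=0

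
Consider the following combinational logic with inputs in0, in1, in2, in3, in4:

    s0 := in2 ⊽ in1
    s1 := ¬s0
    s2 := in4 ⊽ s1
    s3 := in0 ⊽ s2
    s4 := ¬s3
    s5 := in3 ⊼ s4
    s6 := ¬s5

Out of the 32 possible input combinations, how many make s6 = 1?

s6 = ¬s5 must be 1, so s5 = 0.
s5 = in3 ⊼ s4 must be 0, so both in3 = 1 and s4 = 1.
Enumerating the 32 input combinations, 9 give s6 = 1 and 23 give s6 = 0.

9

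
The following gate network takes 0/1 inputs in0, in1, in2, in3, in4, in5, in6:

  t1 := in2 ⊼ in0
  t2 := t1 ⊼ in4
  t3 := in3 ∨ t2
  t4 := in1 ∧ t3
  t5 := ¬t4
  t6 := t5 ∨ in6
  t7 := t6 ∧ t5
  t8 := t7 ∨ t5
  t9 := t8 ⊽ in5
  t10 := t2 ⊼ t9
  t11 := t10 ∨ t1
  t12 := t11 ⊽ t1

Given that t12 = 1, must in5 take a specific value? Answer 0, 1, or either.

t12 = t11 ⊽ t1 must be 1, so both t11 = 0 and t1 = 0.
t11 = t10 ∨ t1 must be 0, so both t10 = 0 and t1 = 0.
Every assignment with t12 = 1 has in5 = 0; there are 8 such assignment(s).

0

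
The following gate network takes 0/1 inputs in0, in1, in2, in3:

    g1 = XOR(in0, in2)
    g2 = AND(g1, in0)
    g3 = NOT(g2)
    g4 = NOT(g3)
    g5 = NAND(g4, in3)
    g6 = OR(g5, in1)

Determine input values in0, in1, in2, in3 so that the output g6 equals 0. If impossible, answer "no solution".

in0=1, in1=0, in2=0, in3=1

Check with in0=1, in1=0, in2=0, in3=1:
g1 = XOR(in0, in2) = XOR(1, 0) = 1
g2 = AND(g1, in0) = AND(1, 1) = 1
g3 = NOT(g2) = NOT 1 = 0
g4 = NOT(g3) = NOT 0 = 1
g5 = NAND(g4, in3) = NAND(1, 1) = 0
g6 = OR(g5, in1) = OR(0, 0) = 0
So g6 = 0 as required.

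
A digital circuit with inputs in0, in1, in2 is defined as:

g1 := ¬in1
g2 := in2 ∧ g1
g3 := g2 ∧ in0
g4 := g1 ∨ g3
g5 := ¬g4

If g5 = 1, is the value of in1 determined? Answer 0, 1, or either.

1

g5 = ¬g4 must be 1, so g4 = 0.
g4 = g1 ∨ g3 must be 0, so both g1 = 0 and g3 = 0.
Every assignment with g5 = 1 has in1 = 1; there are 4 such assignment(s).
  in0=0, in1=1, in2=0
  in0=0, in1=1, in2=1
  in0=1, in1=1, in2=0
  in0=1, in1=1, in2=1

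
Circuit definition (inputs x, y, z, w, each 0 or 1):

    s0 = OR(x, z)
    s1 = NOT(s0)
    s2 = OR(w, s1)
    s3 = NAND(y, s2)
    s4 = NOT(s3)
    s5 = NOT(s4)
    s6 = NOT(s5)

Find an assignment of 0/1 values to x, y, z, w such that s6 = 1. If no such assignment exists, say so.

s6 = NOT(s5) must be 1, so s5 = 0.
s5 = NOT(s4) must be 0, so s4 = 1.
Check with x=0, y=1, z=0, w=1:
s0 = OR(x, z) = OR(0, 0) = 0
s1 = NOT(s0) = NOT 0 = 1
s2 = OR(w, s1) = OR(1, 1) = 1
s3 = NAND(y, s2) = NAND(1, 1) = 0
s4 = NOT(s3) = NOT 0 = 1
s5 = NOT(s4) = NOT 1 = 0
s6 = NOT(s5) = NOT 0 = 1
So s6 = 1 as required.

x=0, y=1, z=0, w=1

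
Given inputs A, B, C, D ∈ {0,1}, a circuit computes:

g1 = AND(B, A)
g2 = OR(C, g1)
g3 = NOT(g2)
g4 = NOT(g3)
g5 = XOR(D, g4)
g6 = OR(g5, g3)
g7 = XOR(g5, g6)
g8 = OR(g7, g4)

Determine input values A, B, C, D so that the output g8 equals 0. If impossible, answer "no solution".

g8 = OR(g7, g4) must be 0, so both g7 = 0 and g4 = 0.
g7 = XOR(g5, g6) must be 0, so g5 and g6 are equal.
Check with A=1 B=0 C=0 D=1:
g1 = AND(B, A) = AND(0, 1) = 0
g2 = OR(C, g1) = OR(0, 0) = 0
g3 = NOT(g2) = NOT 0 = 1
g4 = NOT(g3) = NOT 1 = 0
g5 = XOR(D, g4) = XOR(1, 0) = 1
g6 = OR(g5, g3) = OR(1, 1) = 1
g7 = XOR(g5, g6) = XOR(1, 1) = 0
g8 = OR(g7, g4) = OR(0, 0) = 0
So g8 = 0 as required.

A=1 B=0 C=0 D=1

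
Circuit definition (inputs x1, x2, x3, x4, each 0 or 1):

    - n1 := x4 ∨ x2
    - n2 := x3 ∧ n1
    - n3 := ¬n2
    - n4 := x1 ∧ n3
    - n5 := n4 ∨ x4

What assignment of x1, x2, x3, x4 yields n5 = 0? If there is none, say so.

x1=0 x2=0 x3=1 x4=0

Check with x1=0 x2=0 x3=1 x4=0:
n1 = x4 ∨ x2 = 0 ∨ 0 = 0
n2 = x3 ∧ n1 = 1 ∧ 0 = 0
n3 = ¬n2 = ¬0 = 1
n4 = x1 ∧ n3 = 0 ∧ 1 = 0
n5 = n4 ∨ x4 = 0 ∨ 0 = 0
So n5 = 0 as required.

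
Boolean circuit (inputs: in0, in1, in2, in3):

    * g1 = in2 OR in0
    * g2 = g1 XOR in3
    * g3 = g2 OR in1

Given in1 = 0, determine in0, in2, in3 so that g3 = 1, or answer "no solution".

g3 = g2 OR in1 must be 1, so at least one of g2, in1 is 1.
Check with in1 = 0 and in0=0, in2=1, in3=0:
g1 = in2 OR in0 = 1 OR 0 = 1
g2 = g1 XOR in3 = 1 XOR 0 = 1
g3 = g2 OR in1 = 1 OR 0 = 1
So g3 = 1.

in0=0, in2=1, in3=0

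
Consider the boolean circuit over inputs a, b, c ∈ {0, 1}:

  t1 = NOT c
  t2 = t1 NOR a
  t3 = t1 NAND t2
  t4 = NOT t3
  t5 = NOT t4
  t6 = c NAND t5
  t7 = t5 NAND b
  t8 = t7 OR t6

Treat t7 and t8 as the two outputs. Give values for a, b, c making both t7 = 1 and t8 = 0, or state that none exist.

no solution exists

Across all 8 input combinations, none give both t7 = 1 and t8 = 0.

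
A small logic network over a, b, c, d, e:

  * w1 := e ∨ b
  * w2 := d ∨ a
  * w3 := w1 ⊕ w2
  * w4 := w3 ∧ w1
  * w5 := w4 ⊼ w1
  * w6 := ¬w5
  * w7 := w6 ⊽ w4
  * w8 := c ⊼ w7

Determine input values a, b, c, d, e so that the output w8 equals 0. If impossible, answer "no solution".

w8 = c ⊼ w7 must be 0, so both c = 1 and w7 = 1.
w7 = w6 ⊽ w4 must be 1, so both w6 = 0 and w4 = 0.
Check with a=1, b=0, c=1, d=0, e=1:
w1 = e ∨ b = 1 ∨ 0 = 1
w2 = d ∨ a = 0 ∨ 1 = 1
w3 = w1 ⊕ w2 = 1 ⊕ 1 = 0
w4 = w3 ∧ w1 = 0 ∧ 1 = 0
w5 = w4 ⊼ w1 = 0 ⊼ 1 = 1
w6 = ¬w5 = ¬1 = 0
w7 = w6 ⊽ w4 = 0 ⊽ 0 = 1
w8 = c ⊼ w7 = 1 ⊼ 1 = 0
So w8 = 0 as required.

a=1, b=0, c=1, d=0, e=1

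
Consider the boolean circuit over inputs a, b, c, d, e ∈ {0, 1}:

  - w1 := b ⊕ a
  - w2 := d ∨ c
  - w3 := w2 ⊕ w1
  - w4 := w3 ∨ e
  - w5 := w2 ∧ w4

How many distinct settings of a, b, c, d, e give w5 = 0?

14

w5 = w2 ∧ w4 must be 0, so at least one of w2, w4 is 0.
Enumerating the 32 input combinations, 14 give w5 = 0 and 18 give w5 = 1.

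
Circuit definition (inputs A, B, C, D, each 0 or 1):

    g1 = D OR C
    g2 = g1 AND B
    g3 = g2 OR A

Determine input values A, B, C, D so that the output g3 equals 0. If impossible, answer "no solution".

A=0, B=0, C=1, D=0

g3 = g2 OR A must be 0, so both g2 = 0 and A = 0.
g2 = g1 AND B must be 0, so at least one of g1, B is 0.
Check with A=0, B=0, C=1, D=0:
g1 = D OR C = 0 OR 1 = 1
g2 = g1 AND B = 1 AND 0 = 0
g3 = g2 OR A = 0 OR 0 = 0
So g3 = 0 as required.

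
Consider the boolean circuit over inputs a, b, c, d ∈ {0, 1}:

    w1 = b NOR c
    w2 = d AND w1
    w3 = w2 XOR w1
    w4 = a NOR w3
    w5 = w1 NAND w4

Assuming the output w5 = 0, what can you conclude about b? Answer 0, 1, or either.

0

w5 = w1 NAND w4 must be 0, so both w1 = 1 and w4 = 1.
w1 = b NOR c must be 1, so both b = 0 and c = 0.
w4 = a NOR w3 must be 1, so both a = 0 and w3 = 0.
Every assignment with w5 = 0 has b = 0; there are 1 such assignment(s).
  a=0, b=0, c=0, d=1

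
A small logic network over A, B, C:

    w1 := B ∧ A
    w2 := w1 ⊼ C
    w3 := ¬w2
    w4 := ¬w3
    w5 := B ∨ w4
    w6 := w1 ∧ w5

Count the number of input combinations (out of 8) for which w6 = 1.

2

w6 = w1 ∧ w5 must be 1, so both w1 = 1 and w5 = 1.
Satisfying assignments:
  A=1, B=1, C=0
  A=1, B=1, C=1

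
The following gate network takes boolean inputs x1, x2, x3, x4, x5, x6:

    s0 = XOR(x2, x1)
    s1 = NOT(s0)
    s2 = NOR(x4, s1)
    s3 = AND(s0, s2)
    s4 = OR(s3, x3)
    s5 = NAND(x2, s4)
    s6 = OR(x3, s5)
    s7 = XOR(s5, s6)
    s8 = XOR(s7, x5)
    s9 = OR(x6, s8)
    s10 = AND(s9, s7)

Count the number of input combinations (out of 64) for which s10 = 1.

12

s10 = AND(s9, s7) must be 1, so both s9 = 1 and s7 = 1.
s9 = OR(x6, s8) must be 1, so at least one of x6, s8 is 1.
Enumerating the 64 input combinations, 12 give s10 = 1 and 52 give s10 = 0.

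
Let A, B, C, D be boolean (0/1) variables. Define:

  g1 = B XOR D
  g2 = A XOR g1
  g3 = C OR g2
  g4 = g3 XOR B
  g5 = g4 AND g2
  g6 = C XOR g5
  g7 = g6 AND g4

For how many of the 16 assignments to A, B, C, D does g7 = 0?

12

g7 = g6 AND g4 must be 0, so at least one of g6, g4 is 0.
Enumerating the 16 input combinations, 12 give g7 = 0 and 4 give g7 = 1.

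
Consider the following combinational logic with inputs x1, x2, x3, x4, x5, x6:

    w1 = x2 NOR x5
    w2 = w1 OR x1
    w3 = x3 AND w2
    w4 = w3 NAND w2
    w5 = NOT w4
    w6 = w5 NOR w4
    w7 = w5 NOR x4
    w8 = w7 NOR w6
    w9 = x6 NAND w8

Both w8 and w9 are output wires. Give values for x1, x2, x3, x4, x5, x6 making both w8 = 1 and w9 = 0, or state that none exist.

Check with x1=0, x2=0, x3=1, x4=1, x5=1, x6=1:
w1 = x2 NOR x5 = 0 NOR 1 = 0
w2 = w1 OR x1 = 0 OR 0 = 0
w3 = x3 AND w2 = 1 AND 0 = 0
w4 = w3 NAND w2 = 0 NAND 0 = 1
w5 = NOT w4 = NOT 1 = 0
w6 = w5 NOR w4 = 0 NOR 1 = 0
w7 = w5 NOR x4 = 0 NOR 1 = 0
w8 = w7 NOR w6 = 0 NOR 0 = 1
w9 = x6 NAND w8 = 1 NAND 1 = 0
So w8 = 1 and w9 = 0.

x1=0, x2=0, x3=1, x4=1, x5=1, x6=1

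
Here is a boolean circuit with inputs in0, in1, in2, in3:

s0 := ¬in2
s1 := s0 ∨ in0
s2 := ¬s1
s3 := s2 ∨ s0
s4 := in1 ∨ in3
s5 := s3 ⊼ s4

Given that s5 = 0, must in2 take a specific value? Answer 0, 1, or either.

either

Both values of in2 occur among assignments with s5 = 0:
  in2=0: in0=0, in1=0, in2=0, in3=1
  in2=1: in0=0, in1=0, in2=1, in3=1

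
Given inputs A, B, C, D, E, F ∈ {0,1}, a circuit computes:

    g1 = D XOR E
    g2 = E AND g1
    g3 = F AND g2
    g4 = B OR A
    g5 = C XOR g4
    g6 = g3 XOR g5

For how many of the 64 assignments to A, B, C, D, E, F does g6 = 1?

32

g6 = g3 XOR g5 must be 1, so g3 and g5 differ.
Enumerating the 64 input combinations, 32 give g6 = 1 and 32 give g6 = 0.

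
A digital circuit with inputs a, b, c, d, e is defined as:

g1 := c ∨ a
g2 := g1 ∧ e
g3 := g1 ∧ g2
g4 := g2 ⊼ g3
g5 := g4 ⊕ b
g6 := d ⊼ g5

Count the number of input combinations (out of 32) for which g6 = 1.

24

g6 = d ⊼ g5 must be 1, so at least one of d, g5 is 0.
Enumerating the 32 input combinations, 24 give g6 = 1 and 8 give g6 = 0.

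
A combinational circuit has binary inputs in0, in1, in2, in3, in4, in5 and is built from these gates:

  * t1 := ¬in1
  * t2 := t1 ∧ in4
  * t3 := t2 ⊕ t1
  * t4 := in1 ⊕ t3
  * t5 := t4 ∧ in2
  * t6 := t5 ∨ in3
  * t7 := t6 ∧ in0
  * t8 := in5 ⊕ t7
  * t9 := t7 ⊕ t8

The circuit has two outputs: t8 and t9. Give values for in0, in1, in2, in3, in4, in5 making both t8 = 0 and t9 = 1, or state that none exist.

in0=1, in1=0, in2=0, in3=1, in4=1, in5=1

Check with in0=1, in1=0, in2=0, in3=1, in4=1, in5=1:
t1 = ¬in1 = ¬0 = 1
t2 = t1 ∧ in4 = 1 ∧ 1 = 1
t3 = t2 ⊕ t1 = 1 ⊕ 1 = 0
t4 = in1 ⊕ t3 = 0 ⊕ 0 = 0
t5 = t4 ∧ in2 = 0 ∧ 0 = 0
t6 = t5 ∨ in3 = 0 ∨ 1 = 1
t7 = t6 ∧ in0 = 1 ∧ 1 = 1
t8 = in5 ⊕ t7 = 1 ⊕ 1 = 0
t9 = t7 ⊕ t8 = 1 ⊕ 0 = 1
So t8 = 0 and t9 = 1.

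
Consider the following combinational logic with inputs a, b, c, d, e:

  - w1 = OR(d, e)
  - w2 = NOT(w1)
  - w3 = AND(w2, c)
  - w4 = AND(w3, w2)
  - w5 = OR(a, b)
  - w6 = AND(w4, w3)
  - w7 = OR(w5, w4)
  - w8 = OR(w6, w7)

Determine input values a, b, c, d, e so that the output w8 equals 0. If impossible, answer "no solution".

Check with a=0, b=0, c=0, d=1, e=0:
w1 = OR(d, e) = OR(1, 0) = 1
w2 = NOT(w1) = NOT 1 = 0
w3 = AND(w2, c) = AND(0, 0) = 0
w4 = AND(w3, w2) = AND(0, 0) = 0
w5 = OR(a, b) = OR(0, 0) = 0
w6 = AND(w4, w3) = AND(0, 0) = 0
w7 = OR(w5, w4) = OR(0, 0) = 0
w8 = OR(w6, w7) = OR(0, 0) = 0
So w8 = 0 as required.

a=0, b=0, c=0, d=1, e=0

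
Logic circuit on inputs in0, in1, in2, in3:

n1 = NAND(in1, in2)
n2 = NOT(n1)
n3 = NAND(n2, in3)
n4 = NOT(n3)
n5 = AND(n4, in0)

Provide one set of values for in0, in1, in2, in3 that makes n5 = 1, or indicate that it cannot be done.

in0=1 in1=1 in2=1 in3=1

n5 = AND(n4, in0) must be 1, so both n4 = 1 and in0 = 1.
n4 = NOT(n3) must be 1, so n3 = 0.
Check with in0=1 in1=1 in2=1 in3=1:
n1 = NAND(in1, in2) = NAND(1, 1) = 0
n2 = NOT(n1) = NOT 0 = 1
n3 = NAND(n2, in3) = NAND(1, 1) = 0
n4 = NOT(n3) = NOT 0 = 1
n5 = AND(n4, in0) = AND(1, 1) = 1
So n5 = 1 as required.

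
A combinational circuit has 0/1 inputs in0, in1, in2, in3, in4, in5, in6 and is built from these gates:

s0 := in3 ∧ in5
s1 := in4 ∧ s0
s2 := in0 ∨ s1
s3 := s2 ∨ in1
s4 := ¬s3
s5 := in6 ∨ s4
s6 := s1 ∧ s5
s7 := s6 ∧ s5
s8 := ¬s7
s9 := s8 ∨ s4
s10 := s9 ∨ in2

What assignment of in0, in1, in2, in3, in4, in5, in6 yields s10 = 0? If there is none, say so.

Check with in0=0 in1=1 in2=0 in3=1 in4=1 in5=1 in6=1:
s0 = in3 ∧ in5 = 1 ∧ 1 = 1
s1 = in4 ∧ s0 = 1 ∧ 1 = 1
s2 = in0 ∨ s1 = 0 ∨ 1 = 1
s3 = s2 ∨ in1 = 1 ∨ 1 = 1
s4 = ¬s3 = ¬1 = 0
s5 = in6 ∨ s4 = 1 ∨ 0 = 1
s6 = s1 ∧ s5 = 1 ∧ 1 = 1
s7 = s6 ∧ s5 = 1 ∧ 1 = 1
s8 = ¬s7 = ¬1 = 0
s9 = s8 ∨ s4 = 0 ∨ 0 = 0
s10 = s9 ∨ in2 = 0 ∨ 0 = 0
So s10 = 0 as required.

in0=0 in1=1 in2=0 in3=1 in4=1 in5=1 in6=1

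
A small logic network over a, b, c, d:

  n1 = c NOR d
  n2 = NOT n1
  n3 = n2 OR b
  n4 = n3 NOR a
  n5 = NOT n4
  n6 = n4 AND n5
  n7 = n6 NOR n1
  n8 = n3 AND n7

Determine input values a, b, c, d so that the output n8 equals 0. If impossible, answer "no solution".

Check with a=1, b=1, c=0, d=0:
n1 = c NOR d = 0 NOR 0 = 1
n2 = NOT n1 = NOT 1 = 0
n3 = n2 OR b = 0 OR 1 = 1
n4 = n3 NOR a = 1 NOR 1 = 0
n5 = NOT n4 = NOT 0 = 1
n6 = n4 AND n5 = 0 AND 1 = 0
n7 = n6 NOR n1 = 0 NOR 1 = 0
n8 = n3 AND n7 = 1 AND 0 = 0
So n8 = 0 as required.

a=1, b=1, c=0, d=0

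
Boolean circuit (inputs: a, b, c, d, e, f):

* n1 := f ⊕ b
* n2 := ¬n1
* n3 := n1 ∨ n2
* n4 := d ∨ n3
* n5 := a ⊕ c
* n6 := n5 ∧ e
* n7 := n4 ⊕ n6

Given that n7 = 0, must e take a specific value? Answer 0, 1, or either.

n7 = n4 ⊕ n6 must be 0, so n4 and n6 are equal.
Every assignment with n7 = 0 has e = 1; there are 16 such assignment(s).

1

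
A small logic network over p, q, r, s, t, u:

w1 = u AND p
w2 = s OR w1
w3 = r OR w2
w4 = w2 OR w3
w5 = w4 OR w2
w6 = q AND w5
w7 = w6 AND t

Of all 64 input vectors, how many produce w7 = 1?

13

w7 = w6 AND t must be 1, so both w6 = 1 and t = 1.
Enumerating the 64 input combinations, 13 give w7 = 1 and 51 give w7 = 0.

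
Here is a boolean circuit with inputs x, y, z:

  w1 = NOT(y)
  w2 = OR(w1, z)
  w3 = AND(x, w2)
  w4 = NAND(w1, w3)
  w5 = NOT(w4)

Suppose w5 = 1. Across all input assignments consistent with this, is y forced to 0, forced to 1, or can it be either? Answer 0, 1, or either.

0

w5 = NOT(w4) must be 1, so w4 = 0.
w4 = NAND(w1, w3) must be 0, so both w1 = 1 and w3 = 1.
Every assignment with w5 = 1 has y = 0; there are 2 such assignment(s).
  x=1, y=0, z=0
  x=1, y=0, z=1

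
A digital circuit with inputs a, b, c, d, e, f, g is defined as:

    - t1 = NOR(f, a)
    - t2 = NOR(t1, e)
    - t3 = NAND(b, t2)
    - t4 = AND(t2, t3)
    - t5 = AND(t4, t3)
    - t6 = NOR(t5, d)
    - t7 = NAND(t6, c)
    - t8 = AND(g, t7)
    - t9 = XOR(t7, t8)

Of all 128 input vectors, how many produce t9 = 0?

77

t9 = XOR(t7, t8) must be 0, so t7 and t8 are equal.
Enumerating the 128 input combinations, 77 give t9 = 0 and 51 give t9 = 1.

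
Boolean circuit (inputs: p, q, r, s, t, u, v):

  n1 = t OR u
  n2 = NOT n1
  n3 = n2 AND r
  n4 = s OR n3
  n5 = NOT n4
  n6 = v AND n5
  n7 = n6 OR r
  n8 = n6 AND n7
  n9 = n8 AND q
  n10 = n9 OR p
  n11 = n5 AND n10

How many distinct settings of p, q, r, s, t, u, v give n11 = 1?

35

n11 = n5 AND n10 must be 1, so both n5 = 1 and n10 = 1.
n5 = NOT n4 must be 1, so n4 = 0.
n10 = n9 OR p must be 1, so at least one of n9, p is 1.
Enumerating the 128 input combinations, 35 give n11 = 1 and 93 give n11 = 0.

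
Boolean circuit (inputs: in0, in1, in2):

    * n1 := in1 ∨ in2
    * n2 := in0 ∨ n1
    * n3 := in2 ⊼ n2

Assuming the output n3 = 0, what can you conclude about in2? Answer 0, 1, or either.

1

n3 = in2 ⊼ n2 must be 0, so both in2 = 1 and n2 = 1.
n2 = in0 ∨ n1 must be 1, so at least one of in0, n1 is 1.
Every assignment with n3 = 0 has in2 = 1; there are 4 such assignment(s).
  in0=0, in1=0, in2=1
  in0=0, in1=1, in2=1
  in0=1, in1=0, in2=1
  in0=1, in1=1, in2=1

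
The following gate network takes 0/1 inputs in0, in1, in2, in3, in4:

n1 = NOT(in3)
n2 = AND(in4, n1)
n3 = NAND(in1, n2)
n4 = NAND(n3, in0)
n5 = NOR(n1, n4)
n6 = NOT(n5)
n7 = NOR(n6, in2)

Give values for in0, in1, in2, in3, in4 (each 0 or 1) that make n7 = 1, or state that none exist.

Check with in0=1, in1=1, in2=0, in3=1, in4=0:
n1 = NOT(in3) = NOT 1 = 0
n2 = AND(in4, n1) = AND(0, 0) = 0
n3 = NAND(in1, n2) = NAND(1, 0) = 1
n4 = NAND(n3, in0) = NAND(1, 1) = 0
n5 = NOR(n1, n4) = NOR(0, 0) = 1
n6 = NOT(n5) = NOT 1 = 0
n7 = NOR(n6, in2) = NOR(0, 0) = 1
So n7 = 1 as required.

in0=1, in1=1, in2=0, in3=1, in4=0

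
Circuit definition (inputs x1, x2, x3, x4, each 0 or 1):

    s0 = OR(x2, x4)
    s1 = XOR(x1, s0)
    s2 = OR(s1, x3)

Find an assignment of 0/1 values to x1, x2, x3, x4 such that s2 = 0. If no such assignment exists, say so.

s2 = OR(s1, x3) must be 0, so both s1 = 0 and x3 = 0.
s1 = XOR(x1, s0) must be 0, so x1 and s0 are equal.
Check with x1=1, x2=1, x3=0, x4=1:
s0 = OR(x2, x4) = OR(1, 1) = 1
s1 = XOR(x1, s0) = XOR(1, 1) = 0
s2 = OR(s1, x3) = OR(0, 0) = 0
So s2 = 0 as required.

x1=1, x2=1, x3=0, x4=1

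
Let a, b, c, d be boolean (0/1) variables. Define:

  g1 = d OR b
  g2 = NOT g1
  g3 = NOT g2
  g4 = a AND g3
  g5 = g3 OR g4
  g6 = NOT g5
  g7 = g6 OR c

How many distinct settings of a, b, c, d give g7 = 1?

10

g7 = g6 OR c must be 1, so at least one of g6, c is 1.
Enumerating the 16 input combinations, 10 give g7 = 1 and 6 give g7 = 0.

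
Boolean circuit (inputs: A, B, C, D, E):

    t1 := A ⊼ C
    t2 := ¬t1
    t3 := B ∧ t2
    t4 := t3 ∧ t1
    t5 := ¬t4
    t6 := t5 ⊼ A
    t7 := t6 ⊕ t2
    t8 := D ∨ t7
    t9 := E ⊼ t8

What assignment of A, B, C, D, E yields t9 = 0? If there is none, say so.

Check with A=1 B=0 C=1 D=0 E=1:
t1 = A ⊼ C = 1 ⊼ 1 = 0
t2 = ¬t1 = ¬0 = 1
t3 = B ∧ t2 = 0 ∧ 1 = 0
t4 = t3 ∧ t1 = 0 ∧ 0 = 0
t5 = ¬t4 = ¬0 = 1
t6 = t5 ⊼ A = 1 ⊼ 1 = 0
t7 = t6 ⊕ t2 = 0 ⊕ 1 = 1
t8 = D ∨ t7 = 0 ∨ 1 = 1
t9 = E ⊼ t8 = 1 ⊼ 1 = 0
So t9 = 0 as required.

A=1 B=0 C=1 D=0 E=1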